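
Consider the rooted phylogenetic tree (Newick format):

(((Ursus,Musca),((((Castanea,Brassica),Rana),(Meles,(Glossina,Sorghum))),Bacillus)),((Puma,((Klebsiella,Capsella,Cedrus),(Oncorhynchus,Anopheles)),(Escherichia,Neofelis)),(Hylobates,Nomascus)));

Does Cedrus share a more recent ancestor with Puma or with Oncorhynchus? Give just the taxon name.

Oncorhynchus

The MRCA of Cedrus and Oncorhynchus subtends ((Klebsiella,Capsella,Cedrus),(Oncorhynchus,Anopheles)) (5 taxa).
The MRCA of Cedrus and Puma subtends (Puma,((Klebsiella,Capsella,Cedrus),(Oncorhynchus,Anopheles)),(Escherichia,Neofelis)) (8 taxa).
The first is nested inside the second, so Cedrus shares a more recent common ancestor with Oncorhynchus.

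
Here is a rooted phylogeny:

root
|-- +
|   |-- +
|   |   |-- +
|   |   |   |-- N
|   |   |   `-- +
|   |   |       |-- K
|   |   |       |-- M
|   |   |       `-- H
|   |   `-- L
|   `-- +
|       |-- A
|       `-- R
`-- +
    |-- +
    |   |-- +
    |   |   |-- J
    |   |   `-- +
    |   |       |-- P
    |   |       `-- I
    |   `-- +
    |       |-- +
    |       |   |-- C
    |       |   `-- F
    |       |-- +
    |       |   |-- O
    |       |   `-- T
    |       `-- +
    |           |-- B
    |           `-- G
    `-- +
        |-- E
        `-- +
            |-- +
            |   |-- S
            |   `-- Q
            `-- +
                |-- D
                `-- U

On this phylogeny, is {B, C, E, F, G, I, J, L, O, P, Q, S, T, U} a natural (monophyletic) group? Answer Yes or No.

No

The MRCA of the listed taxa is the root, so the smallest clade containing them is the whole tree.
That clade also contains A, D, H, K, M, N, R, which are not in the proposed group, so the group is not monophyletic.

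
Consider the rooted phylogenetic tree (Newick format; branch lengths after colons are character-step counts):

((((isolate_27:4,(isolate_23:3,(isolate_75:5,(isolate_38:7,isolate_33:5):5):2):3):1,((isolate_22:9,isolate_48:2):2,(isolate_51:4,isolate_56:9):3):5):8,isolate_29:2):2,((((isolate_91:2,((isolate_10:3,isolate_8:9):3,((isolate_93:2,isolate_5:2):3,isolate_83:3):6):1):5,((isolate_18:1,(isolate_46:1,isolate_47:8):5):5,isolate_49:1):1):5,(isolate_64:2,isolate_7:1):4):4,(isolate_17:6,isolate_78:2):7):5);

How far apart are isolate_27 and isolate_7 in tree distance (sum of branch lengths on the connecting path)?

29

The path runs isolate_27 → … → MRCA → … → isolate_7; the MRCA is the root of the tree.
Branch lengths along that path: 4 + 1 + 8 + 2 + 5 + 4 + 4 + 1 = 29.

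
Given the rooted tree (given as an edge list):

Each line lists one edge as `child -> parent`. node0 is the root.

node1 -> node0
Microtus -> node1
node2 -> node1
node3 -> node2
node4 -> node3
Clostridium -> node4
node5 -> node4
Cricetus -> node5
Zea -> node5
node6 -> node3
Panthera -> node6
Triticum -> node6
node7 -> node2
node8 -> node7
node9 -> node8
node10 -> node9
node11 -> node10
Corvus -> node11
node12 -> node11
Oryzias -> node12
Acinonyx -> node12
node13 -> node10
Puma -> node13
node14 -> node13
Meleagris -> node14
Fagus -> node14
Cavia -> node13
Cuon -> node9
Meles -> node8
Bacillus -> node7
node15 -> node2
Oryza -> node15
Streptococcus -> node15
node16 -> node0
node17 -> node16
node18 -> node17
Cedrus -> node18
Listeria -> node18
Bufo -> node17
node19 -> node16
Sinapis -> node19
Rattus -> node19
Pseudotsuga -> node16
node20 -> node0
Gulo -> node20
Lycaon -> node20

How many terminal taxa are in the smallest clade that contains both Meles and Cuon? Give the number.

The MRCA of Meles and Cuon is the node subtending ((((Corvus,(Oryzias,Acinonyx)),(Puma,(Meleagris,Fagus),Cavia)),Cuon),Meles).
That clade contains 9 terminal taxa: Acinonyx, Cavia, Corvus, Cuon, Fagus, Meleagris, Meles, Oryzias, Puma.

9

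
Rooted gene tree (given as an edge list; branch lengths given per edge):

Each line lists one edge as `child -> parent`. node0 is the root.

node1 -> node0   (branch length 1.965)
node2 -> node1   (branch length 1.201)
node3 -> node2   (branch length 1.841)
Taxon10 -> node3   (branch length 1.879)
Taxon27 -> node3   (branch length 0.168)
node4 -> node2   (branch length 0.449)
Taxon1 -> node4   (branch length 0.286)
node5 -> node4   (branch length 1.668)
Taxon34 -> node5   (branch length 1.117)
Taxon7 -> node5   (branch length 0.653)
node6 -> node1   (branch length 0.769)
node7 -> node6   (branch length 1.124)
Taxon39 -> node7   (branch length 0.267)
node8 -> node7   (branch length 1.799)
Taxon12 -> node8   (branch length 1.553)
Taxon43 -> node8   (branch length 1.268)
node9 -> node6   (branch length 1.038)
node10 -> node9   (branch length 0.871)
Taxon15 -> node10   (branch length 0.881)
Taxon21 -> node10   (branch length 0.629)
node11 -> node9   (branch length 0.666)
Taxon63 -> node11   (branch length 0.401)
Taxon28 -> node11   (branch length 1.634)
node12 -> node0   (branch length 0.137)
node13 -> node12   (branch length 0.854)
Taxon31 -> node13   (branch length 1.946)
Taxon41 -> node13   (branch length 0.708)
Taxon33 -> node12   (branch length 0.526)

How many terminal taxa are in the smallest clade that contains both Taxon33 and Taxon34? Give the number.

The MRCA of Taxon33 and Taxon34 is the root, so the clade is the entire tree.
That clade contains 15 terminal taxa: Taxon1, Taxon10, Taxon12, Taxon15, Taxon21, Taxon27, Taxon28, Taxon31, Taxon33, Taxon34, Taxon39, Taxon41, Taxon43, Taxon63, Taxon7.

15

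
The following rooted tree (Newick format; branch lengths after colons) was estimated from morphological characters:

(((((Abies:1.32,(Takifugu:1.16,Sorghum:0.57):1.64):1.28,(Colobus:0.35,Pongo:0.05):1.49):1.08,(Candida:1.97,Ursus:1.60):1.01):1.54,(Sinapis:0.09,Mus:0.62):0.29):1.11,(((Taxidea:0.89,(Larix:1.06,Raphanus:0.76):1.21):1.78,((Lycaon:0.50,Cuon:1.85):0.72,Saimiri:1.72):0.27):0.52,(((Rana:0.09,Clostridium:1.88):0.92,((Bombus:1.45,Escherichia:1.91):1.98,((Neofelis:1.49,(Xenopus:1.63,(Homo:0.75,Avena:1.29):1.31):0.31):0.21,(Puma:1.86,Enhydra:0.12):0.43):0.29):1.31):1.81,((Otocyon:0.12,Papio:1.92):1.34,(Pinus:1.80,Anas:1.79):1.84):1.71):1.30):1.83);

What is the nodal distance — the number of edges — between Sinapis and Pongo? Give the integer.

6

The MRCA of Sinapis and Pongo is the node subtending ((((Abies,(Takifugu,Sorghum)),(Colobus,Pongo)),(Candida,Ursus)),(Sinapis,Mus)).
From Sinapis up to that node: 2 branches. From Pongo up to the same node: 4 branches. Total: 2 + 4 = 6.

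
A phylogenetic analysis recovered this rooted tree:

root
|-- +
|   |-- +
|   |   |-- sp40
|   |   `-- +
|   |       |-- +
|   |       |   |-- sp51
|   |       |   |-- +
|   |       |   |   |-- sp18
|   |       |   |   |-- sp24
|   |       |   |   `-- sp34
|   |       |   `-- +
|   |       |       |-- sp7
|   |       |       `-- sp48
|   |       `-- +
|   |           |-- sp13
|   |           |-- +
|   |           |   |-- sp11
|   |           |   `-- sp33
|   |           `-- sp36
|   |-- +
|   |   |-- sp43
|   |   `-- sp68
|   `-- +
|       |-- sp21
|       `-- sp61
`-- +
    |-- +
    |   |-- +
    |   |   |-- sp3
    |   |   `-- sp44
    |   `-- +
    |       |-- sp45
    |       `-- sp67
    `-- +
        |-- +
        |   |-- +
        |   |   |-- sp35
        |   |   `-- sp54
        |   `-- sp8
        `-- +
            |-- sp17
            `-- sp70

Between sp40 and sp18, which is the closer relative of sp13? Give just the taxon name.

The MRCA of sp13 and sp18 subtends ((sp51,(sp18,sp24,sp34),(sp7,sp48)),(sp13,(sp11,sp33),sp36)) (10 taxa).
The MRCA of sp13 and sp40 subtends (sp40,((sp51,(sp18,sp24,sp34),(sp7,sp48)),(sp13,(sp11,sp33),sp36))) (11 taxa).
The first is nested inside the second, so sp13 shares a more recent common ancestor with sp18.

sp18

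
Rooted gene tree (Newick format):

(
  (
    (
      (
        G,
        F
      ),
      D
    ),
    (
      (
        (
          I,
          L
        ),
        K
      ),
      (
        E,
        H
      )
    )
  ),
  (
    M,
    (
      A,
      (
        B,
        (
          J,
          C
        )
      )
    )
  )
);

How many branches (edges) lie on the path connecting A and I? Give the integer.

8

The MRCA of A and I is the root of the tree.
From A up to that node: 3 branches. From I up to the same node: 5 branches. Total: 3 + 5 = 8.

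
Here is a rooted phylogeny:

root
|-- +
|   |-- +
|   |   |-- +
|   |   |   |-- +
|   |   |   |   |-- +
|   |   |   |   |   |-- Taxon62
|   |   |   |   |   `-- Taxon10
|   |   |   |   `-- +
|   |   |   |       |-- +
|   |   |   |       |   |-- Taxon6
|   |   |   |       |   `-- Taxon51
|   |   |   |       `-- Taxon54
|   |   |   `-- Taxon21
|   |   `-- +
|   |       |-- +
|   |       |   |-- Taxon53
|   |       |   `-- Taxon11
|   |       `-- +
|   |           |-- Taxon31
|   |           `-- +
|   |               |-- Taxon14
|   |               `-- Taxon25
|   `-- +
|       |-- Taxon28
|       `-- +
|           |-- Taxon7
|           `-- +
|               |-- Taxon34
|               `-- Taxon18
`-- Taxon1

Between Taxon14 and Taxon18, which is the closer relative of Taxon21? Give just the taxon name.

The MRCA of Taxon21 and Taxon14 subtends ((((Taxon62,Taxon10),((Taxon6,Taxon51),Taxon54)),Taxon21),((Taxon53,Taxon11),(Taxon31,(Taxon14,Taxon25)))) (11 taxa).
The MRCA of Taxon21 and Taxon18 subtends (((((Taxon62,Taxon10),((Taxon6,Taxon51),Taxon54)),Taxon21),((Taxon53,Taxon11),(Taxon31,(Taxon14,Taxon25)))),(Taxon28,(Taxon7,(Taxon34,Taxon18)))) (15 taxa).
The first is nested inside the second, so Taxon21 shares a more recent common ancestor with Taxon14.

Taxon14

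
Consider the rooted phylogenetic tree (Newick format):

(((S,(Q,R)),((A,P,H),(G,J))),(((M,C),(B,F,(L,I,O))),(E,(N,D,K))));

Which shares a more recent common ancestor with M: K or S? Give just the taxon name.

K

The MRCA of M and K subtends (((M,C),(B,F,(L,I,O))),(E,(N,D,K))) (11 taxa).
The MRCA of M and S is the root, subtending the entire tree (19 taxa).
The first is nested inside the second, so M shares a more recent common ancestor with K.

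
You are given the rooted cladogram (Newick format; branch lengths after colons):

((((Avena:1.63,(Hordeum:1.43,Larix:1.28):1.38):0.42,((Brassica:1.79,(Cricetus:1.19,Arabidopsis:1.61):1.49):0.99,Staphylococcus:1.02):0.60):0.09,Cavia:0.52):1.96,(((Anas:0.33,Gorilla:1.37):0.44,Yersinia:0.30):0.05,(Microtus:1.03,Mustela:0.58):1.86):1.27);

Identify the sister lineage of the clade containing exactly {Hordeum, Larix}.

The clade containing exactly {Hordeum, Larix} attaches to the tree at the node subtending (Avena,(Hordeum,Larix)).
The other lineage descending from that same node — the sister group — is the single tip Avena.

Avena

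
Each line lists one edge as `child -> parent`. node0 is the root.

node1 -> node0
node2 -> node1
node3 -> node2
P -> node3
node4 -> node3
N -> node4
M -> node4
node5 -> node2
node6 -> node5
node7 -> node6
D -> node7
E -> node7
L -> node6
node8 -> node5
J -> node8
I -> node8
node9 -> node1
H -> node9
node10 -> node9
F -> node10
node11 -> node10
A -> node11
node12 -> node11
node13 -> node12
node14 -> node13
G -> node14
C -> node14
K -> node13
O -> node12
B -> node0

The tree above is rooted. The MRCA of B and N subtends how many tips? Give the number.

16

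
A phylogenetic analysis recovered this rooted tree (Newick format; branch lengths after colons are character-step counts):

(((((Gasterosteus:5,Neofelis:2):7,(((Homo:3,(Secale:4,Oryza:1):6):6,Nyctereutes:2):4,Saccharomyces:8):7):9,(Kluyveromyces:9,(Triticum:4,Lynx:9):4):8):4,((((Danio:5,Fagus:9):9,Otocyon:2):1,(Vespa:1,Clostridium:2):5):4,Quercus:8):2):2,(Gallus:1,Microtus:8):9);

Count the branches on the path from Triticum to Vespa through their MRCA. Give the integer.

The MRCA of Triticum and Vespa is the node subtending ((((Gasterosteus,Neofelis),(((Homo,(Secale,Oryza)),Nyctereutes),Saccharomyces)),(Kluyveromyces,(Triticum,Lynx))),((((Danio,Fagus),Otocyon),(Vespa,Clostridium)),Quercus)).
From Triticum up to that node: 4 branches. From Vespa up to the same node: 4 branches. Total: 4 + 4 = 8.

8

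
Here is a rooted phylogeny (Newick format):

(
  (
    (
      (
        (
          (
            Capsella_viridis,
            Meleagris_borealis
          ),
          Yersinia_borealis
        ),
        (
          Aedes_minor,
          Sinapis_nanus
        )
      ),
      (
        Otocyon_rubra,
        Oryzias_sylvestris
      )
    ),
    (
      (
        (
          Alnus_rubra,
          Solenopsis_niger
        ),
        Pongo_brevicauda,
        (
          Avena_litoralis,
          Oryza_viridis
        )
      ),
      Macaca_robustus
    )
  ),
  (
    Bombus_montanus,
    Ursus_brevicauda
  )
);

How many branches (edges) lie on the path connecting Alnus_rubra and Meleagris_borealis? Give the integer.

9

The MRCA of Alnus_rubra and Meleagris_borealis is the node subtending (((((Capsella_viridis,Meleagris_borealis),Yersinia_borealis),(Aedes_minor,Sinapis_nanus)),(Otocyon_rubra,Oryzias_sylvestris)),(((Alnus_rubra,Solenopsis_niger),Pongo_brevicauda,(Avena_litoralis,Oryza_viridis)),Macaca_robustus)).
From Alnus_rubra up to that node: 4 branches. From Meleagris_borealis up to the same node: 5 branches. Total: 4 + 5 = 9.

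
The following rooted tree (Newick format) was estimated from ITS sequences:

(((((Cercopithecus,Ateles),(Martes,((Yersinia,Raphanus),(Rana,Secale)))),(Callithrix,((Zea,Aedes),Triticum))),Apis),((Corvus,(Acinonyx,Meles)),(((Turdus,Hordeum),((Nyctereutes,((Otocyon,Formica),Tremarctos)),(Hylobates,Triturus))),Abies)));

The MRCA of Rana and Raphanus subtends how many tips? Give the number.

The MRCA of Rana and Raphanus is the node subtending ((Yersinia,Raphanus),(Rana,Secale)).
That clade contains 4 terminal taxa: Rana, Raphanus, Secale, Yersinia.

4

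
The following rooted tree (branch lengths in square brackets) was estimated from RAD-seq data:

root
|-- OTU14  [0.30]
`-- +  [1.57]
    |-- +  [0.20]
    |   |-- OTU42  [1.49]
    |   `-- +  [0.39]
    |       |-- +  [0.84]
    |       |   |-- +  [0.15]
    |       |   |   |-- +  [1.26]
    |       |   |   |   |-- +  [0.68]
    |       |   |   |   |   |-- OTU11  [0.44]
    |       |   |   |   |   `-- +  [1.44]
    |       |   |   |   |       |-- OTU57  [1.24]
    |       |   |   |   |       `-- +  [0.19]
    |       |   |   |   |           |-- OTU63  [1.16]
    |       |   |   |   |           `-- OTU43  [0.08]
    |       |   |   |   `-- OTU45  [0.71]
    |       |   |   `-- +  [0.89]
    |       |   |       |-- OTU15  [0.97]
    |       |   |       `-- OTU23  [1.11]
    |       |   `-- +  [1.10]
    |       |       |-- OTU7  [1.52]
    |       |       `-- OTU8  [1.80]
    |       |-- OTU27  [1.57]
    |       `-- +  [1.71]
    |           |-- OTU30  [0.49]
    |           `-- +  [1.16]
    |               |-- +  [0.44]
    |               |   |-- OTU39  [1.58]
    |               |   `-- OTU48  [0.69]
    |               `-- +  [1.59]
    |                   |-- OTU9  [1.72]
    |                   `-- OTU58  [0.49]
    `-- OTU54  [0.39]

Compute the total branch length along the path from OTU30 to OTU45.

5.16

The path runs OTU30 → … → MRCA → … → OTU45; the MRCA is the node subtending (((((OTU11,(OTU57,(OTU63,OTU43))),OTU45),(OTU15,OTU23)),(OTU7,OTU8)),OTU27,(OTU30,((OTU39,OTU48),(OTU9,OTU58)))).
Branch lengths along that path: 0.49 + 1.71 + 0.84 + 0.15 + 1.26 + 0.71 = 5.16.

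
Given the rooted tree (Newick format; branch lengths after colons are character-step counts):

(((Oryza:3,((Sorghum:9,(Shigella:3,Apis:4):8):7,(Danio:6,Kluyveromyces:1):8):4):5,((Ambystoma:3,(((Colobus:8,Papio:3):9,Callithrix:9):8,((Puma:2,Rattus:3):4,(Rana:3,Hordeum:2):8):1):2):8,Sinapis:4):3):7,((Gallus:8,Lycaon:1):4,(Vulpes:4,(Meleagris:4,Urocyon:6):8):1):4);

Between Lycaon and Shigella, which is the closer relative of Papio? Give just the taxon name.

The MRCA of Papio and Shigella subtends ((Oryza,((Sorghum,(Shigella,Apis)),(Danio,Kluyveromyces))),((Ambystoma,(((Colobus,Papio),Callithrix),((Puma,Rattus),(Rana,Hordeum)))),Sinapis)) (15 taxa).
The MRCA of Papio and Lycaon is the root, subtending the entire tree (20 taxa).
The first is nested inside the second, so Papio shares a more recent common ancestor with Shigella.

Shigella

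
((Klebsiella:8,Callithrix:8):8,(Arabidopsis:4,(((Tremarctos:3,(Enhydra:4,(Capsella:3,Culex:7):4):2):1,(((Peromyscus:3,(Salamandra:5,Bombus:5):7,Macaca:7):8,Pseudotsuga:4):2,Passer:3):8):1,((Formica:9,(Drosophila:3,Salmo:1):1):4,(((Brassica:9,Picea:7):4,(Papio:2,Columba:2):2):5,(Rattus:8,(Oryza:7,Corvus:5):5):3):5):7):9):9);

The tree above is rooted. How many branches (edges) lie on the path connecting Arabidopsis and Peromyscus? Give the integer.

The MRCA of Arabidopsis and Peromyscus is the node subtending (Arabidopsis,(((Tremarctos,(Enhydra,(Capsella,Culex))),(((Peromyscus,(Salamandra,Bombus),Macaca),Pseudotsuga),Passer)),((Formica,(Drosophila,Salmo)),(((Brassica,Picea),(Papio,Columba)),(Rattus,(Oryza,Corvus)))))).
From Arabidopsis up to that node: 1 branch. From Peromyscus up to the same node: 6 branches. Total: 1 + 6 = 7.

7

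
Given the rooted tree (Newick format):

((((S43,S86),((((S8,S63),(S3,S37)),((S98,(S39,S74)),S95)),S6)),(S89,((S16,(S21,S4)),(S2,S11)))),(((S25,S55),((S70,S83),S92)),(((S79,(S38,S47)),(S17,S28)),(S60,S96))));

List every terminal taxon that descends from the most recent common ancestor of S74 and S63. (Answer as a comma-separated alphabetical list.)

S3, S37, S39, S63, S74, S8, S95, S98

Tracing S74: it sits inside (S39,S74).
Tracing S63: it sits inside (S8,S63).
The smallest clade enclosing both is (((S8,S63),(S3,S37)),((S98,(S39,S74)),S95)); the answer is its 8 terminal taxa in alphabetical order.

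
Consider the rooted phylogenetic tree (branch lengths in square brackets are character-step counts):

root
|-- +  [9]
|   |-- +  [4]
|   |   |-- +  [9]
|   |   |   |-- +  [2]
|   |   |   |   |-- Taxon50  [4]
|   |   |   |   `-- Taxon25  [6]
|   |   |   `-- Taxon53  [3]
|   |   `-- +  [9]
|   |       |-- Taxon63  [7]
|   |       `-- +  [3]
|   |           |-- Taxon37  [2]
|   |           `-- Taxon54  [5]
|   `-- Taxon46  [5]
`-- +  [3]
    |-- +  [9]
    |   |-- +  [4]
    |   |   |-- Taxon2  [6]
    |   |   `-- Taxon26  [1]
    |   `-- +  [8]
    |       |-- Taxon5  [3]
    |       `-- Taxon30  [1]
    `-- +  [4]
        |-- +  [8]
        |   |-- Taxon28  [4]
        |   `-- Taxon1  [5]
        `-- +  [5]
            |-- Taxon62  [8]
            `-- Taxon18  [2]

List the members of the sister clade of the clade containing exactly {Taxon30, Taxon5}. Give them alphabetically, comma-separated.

The clade containing exactly {Taxon30, Taxon5} attaches to the tree at the node subtending ((Taxon2,Taxon26),(Taxon5,Taxon30)).
The other lineage descending from that same node — the sister group — is (Taxon2,Taxon26); its 2 tips in alphabetical order are the answer.

Taxon2, Taxon26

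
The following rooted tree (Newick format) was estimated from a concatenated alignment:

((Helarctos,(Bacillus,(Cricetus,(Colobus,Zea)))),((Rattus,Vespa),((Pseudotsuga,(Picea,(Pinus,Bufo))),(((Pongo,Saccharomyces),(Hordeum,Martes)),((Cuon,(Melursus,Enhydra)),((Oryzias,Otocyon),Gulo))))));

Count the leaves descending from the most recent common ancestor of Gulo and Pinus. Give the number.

14

The MRCA of Gulo and Pinus is the node subtending ((Pseudotsuga,(Picea,(Pinus,Bufo))),(((Pongo,Saccharomyces),(Hordeum,Martes)),((Cuon,(Melursus,Enhydra)),((Oryzias,Otocyon),Gulo)))).
That clade contains 14 terminal taxa: Bufo, Cuon, Enhydra, Gulo, Hordeum, Martes, Melursus, Oryzias, Otocyon, Picea, Pinus, Pongo, Pseudotsuga, Saccharomyces.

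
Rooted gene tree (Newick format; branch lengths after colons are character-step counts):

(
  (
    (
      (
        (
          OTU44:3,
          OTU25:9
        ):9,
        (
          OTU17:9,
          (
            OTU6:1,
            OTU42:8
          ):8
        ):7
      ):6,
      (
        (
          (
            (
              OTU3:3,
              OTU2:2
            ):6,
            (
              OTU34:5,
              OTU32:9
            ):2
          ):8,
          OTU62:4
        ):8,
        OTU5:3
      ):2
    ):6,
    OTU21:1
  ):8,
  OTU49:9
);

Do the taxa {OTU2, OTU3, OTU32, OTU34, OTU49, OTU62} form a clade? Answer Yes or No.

No

The MRCA of the listed taxa is the root, so the smallest clade containing them is the whole tree.
That clade also contains OTU17, OTU21, OTU25, OTU42, OTU44, OTU5, OTU6, which are not in the proposed group, so the group is not monophyletic.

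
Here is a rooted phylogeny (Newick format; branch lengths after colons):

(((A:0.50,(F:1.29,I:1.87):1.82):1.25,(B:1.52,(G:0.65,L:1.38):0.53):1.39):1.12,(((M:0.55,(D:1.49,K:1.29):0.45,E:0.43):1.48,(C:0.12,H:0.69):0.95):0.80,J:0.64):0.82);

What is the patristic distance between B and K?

The path runs B → … → MRCA → … → K; the MRCA is the root of the tree.
Branch lengths along that path: 1.52 + 1.39 + 1.12 + 0.82 + 0.80 + 1.48 + 0.45 + 1.29 = 8.87.

8.87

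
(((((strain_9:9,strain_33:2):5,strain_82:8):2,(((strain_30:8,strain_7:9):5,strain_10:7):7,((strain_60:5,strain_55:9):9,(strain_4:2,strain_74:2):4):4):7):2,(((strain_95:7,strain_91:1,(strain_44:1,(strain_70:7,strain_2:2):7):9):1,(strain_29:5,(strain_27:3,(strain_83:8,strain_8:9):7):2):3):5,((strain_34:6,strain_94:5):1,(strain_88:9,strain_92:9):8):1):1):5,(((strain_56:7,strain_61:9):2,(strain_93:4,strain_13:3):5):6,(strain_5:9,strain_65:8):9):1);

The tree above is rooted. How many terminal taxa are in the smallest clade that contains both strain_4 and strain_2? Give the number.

The MRCA of strain_4 and strain_2 is the node subtending ((((strain_9,strain_33),strain_82),(((strain_30,strain_7),strain_10),((strain_60,strain_55),(strain_4,strain_74)))),(((strain_95,strain_91,(strain_44,(strain_70,strain_2))),(strain_29,(strain_27,(strain_83,strain_8)))),((strain_34,strain_94),(strain_88,strain_92)))).
That clade contains 23 terminal taxa: strain_10, strain_2, strain_27, strain_29, strain_30, strain_33, strain_34, strain_4, strain_44, strain_55, strain_60, strain_7, strain_70, strain_74, strain_8, strain_82, strain_83, strain_88, strain_9, strain_91, strain_92, strain_94, strain_95.

23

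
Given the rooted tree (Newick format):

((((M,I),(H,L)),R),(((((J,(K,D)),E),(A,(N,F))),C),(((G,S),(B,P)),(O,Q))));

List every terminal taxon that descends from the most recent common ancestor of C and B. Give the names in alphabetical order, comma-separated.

A, B, C, D, E, F, G, J, K, N, O, P, Q, S

Tracing C: it sits inside ((((J,(K,D)),E),(A,(N,F))),C).
Tracing B: it sits inside (B,P).
The smallest clade enclosing both is (((((J,(K,D)),E),(A,(N,F))),C),(((G,S),(B,P)),(O,Q))); the answer is its 14 terminal taxa in alphabetical order.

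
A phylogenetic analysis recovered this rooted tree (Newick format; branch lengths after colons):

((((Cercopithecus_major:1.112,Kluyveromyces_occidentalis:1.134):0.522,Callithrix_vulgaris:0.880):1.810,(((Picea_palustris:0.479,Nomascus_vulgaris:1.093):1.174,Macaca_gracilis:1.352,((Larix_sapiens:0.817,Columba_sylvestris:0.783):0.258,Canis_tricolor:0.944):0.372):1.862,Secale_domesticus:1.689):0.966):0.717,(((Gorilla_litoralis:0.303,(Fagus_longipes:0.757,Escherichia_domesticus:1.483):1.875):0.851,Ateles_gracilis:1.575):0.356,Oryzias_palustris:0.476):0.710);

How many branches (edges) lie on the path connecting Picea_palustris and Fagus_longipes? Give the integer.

10

The MRCA of Picea_palustris and Fagus_longipes is the root of the tree.
From Picea_palustris up to that node: 5 branches. From Fagus_longipes up to the same node: 5 branches. Total: 5 + 5 = 10.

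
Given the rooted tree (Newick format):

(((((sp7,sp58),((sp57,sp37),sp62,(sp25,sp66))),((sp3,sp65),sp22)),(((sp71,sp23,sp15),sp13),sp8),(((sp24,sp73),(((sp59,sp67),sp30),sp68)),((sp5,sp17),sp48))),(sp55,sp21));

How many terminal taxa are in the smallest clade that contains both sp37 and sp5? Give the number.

24

The MRCA of sp37 and sp5 is the node subtending ((((sp7,sp58),((sp57,sp37),sp62,(sp25,sp66))),((sp3,sp65),sp22)),(((sp71,sp23,sp15),sp13),sp8),(((sp24,sp73),(((sp59,sp67),sp30),sp68)),((sp5,sp17),sp48))).
That clade contains 24 terminal taxa: sp13, sp15, sp17, sp22, sp23, sp24, sp25, sp3, sp30, sp37, sp48, sp5, sp57, sp58, sp59, sp62, sp65, sp66, sp67, sp68, sp7, sp71, sp73, sp8.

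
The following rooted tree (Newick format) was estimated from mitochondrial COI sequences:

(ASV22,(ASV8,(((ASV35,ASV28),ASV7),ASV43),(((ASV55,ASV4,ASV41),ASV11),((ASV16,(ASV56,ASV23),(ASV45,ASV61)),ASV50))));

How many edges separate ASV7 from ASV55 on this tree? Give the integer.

The MRCA of ASV7 and ASV55 is the node subtending (ASV8,(((ASV35,ASV28),ASV7),ASV43),(((ASV55,ASV4,ASV41),ASV11),((ASV16,(ASV56,ASV23),(ASV45,ASV61)),ASV50))).
From ASV7 up to that node: 3 branches. From ASV55 up to the same node: 4 branches. Total: 3 + 4 = 7.

7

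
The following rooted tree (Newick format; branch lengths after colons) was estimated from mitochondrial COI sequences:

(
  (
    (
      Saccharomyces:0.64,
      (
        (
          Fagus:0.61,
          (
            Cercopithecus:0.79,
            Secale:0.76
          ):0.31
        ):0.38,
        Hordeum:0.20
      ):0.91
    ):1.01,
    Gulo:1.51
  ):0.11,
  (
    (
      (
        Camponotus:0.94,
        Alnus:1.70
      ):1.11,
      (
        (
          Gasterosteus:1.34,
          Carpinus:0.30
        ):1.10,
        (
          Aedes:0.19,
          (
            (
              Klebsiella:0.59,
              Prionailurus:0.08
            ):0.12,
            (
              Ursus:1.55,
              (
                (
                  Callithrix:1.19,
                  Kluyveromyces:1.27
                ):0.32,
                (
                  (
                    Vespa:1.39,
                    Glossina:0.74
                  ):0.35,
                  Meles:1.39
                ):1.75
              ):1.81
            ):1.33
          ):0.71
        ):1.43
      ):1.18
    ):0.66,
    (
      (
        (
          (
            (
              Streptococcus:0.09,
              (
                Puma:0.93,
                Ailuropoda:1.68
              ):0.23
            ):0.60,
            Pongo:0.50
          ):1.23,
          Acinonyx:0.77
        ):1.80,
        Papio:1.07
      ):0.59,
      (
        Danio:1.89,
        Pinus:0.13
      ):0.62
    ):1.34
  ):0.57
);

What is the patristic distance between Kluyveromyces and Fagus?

The path runs Kluyveromyces → … → MRCA → … → Fagus; the MRCA is the root of the tree.
Branch lengths along that path: 1.27 + 0.32 + 1.81 + 1.33 + 0.71 + 1.43 + 1.18 + 0.66 + 0.57 + 0.11 + 1.01 + 0.91 + 0.38 + 0.61 = 12.30.

12.30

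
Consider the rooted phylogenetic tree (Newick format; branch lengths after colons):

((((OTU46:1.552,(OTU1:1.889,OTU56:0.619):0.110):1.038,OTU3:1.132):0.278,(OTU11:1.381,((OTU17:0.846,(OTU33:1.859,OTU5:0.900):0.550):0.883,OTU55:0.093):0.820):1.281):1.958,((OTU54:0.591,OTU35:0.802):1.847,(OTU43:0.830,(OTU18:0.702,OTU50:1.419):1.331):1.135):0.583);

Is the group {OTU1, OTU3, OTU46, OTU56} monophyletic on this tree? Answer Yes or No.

Yes

The most recent common ancestor of these taxa subtends ((OTU46,(OTU1,OTU56)),OTU3).
That clade has exactly 4 tips — every listed taxon and nothing else — so the group is monophyletic.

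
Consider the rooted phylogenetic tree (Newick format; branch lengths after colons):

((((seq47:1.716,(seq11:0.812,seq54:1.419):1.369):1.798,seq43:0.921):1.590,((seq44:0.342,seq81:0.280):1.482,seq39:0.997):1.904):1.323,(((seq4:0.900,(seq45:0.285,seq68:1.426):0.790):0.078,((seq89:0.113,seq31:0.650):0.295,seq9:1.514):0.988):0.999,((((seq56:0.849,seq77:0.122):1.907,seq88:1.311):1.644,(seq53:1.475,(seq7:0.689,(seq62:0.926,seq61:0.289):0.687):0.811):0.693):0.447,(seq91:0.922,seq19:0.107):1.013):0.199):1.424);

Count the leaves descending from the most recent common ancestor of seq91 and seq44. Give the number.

22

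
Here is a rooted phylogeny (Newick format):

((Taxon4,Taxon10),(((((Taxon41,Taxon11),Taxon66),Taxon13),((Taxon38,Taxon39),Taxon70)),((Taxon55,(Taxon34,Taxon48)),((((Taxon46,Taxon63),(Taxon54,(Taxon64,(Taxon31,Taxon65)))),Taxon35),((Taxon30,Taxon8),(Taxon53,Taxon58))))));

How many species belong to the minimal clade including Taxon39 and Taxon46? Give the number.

The MRCA of Taxon39 and Taxon46 is the node subtending (((((Taxon41,Taxon11),Taxon66),Taxon13),((Taxon38,Taxon39),Taxon70)),((Taxon55,(Taxon34,Taxon48)),((((Taxon46,Taxon63),(Taxon54,(Taxon64,(Taxon31,Taxon65)))),Taxon35),((Taxon30,Taxon8),(Taxon53,Taxon58))))).
That clade contains 21 terminal taxa: Taxon11, Taxon13, Taxon30, Taxon31, Taxon34, Taxon35, Taxon38, Taxon39, Taxon41, Taxon46, Taxon48, Taxon53, Taxon54, Taxon55, Taxon58, Taxon63, Taxon64, Taxon65, Taxon66, Taxon70, Taxon8.

21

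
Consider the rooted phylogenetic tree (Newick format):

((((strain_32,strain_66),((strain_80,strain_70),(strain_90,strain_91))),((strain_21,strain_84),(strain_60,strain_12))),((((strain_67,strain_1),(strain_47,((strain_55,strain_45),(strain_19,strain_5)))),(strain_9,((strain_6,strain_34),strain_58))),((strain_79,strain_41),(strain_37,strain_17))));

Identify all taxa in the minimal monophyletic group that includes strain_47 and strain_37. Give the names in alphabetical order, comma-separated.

Tracing strain_47: it sits inside (strain_47,((strain_55,strain_45),(strain_19,strain_5))).
Tracing strain_37: it sits inside (strain_37,strain_17).
The smallest clade enclosing both is ((((strain_67,strain_1),(strain_47,((strain_55,strain_45),(strain_19,strain_5)))),(strain_9,((strain_6,strain_34),strain_58))),((strain_79,strain_41),(strain_37,strain_17))); the answer is its 15 terminal taxa in alphabetical order.

strain_1, strain_17, strain_19, strain_34, strain_37, strain_41, strain_45, strain_47, strain_5, strain_55, strain_58, strain_6, strain_67, strain_79, strain_9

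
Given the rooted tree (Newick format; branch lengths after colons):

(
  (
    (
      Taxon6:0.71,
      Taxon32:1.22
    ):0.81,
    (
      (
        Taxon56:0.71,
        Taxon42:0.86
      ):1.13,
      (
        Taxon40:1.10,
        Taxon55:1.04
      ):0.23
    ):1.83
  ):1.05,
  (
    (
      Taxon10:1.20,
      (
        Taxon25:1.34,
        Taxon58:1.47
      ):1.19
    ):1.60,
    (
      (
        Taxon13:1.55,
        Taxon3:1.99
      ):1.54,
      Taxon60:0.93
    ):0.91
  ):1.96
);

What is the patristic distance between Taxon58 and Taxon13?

8.26

The path runs Taxon58 → … → MRCA → … → Taxon13; the MRCA is the node subtending ((Taxon10,(Taxon25,Taxon58)),((Taxon13,Taxon3),Taxon60)).
Branch lengths along that path: 1.47 + 1.19 + 1.60 + 0.91 + 1.54 + 1.55 = 8.26.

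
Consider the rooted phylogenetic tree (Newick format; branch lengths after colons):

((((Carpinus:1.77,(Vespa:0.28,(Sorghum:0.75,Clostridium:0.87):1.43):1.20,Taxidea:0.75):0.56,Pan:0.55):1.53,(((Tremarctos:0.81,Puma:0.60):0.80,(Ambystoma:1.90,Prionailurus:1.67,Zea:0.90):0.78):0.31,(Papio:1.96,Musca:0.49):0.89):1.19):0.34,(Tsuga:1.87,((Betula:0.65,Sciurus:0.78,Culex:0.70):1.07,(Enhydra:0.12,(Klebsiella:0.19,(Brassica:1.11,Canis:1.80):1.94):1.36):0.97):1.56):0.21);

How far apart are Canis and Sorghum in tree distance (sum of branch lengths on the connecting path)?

13.65

The path runs Canis → … → MRCA → … → Sorghum; the MRCA is the root of the tree.
Branch lengths along that path: 1.80 + 1.94 + 1.36 + 0.97 + 1.56 + 0.21 + 0.34 + 1.53 + 0.56 + 1.20 + 1.43 + 0.75 = 13.65.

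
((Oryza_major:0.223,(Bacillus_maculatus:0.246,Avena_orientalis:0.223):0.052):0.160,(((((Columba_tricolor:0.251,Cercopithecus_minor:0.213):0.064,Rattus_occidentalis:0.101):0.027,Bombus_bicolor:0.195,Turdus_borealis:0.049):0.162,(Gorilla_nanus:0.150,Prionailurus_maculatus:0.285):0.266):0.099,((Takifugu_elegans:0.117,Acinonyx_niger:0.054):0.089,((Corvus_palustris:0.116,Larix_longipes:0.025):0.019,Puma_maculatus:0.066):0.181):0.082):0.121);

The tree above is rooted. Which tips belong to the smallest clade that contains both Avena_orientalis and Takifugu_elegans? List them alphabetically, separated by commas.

Acinonyx_niger, Avena_orientalis, Bacillus_maculatus, Bombus_bicolor, Cercopithecus_minor, Columba_tricolor, Corvus_palustris, Gorilla_nanus, Larix_longipes, Oryza_major, Prionailurus_maculatus, Puma_maculatus, Rattus_occidentalis, Takifugu_elegans, Turdus_borealis

Tracing Avena_orientalis: it sits inside (Bacillus_maculatus,Avena_orientalis).
Tracing Takifugu_elegans: it sits inside (Takifugu_elegans,Acinonyx_niger).
The smallest clade enclosing both is the whole tree (their MRCA is the root), so the answer is all 15 tips in alphabetical order.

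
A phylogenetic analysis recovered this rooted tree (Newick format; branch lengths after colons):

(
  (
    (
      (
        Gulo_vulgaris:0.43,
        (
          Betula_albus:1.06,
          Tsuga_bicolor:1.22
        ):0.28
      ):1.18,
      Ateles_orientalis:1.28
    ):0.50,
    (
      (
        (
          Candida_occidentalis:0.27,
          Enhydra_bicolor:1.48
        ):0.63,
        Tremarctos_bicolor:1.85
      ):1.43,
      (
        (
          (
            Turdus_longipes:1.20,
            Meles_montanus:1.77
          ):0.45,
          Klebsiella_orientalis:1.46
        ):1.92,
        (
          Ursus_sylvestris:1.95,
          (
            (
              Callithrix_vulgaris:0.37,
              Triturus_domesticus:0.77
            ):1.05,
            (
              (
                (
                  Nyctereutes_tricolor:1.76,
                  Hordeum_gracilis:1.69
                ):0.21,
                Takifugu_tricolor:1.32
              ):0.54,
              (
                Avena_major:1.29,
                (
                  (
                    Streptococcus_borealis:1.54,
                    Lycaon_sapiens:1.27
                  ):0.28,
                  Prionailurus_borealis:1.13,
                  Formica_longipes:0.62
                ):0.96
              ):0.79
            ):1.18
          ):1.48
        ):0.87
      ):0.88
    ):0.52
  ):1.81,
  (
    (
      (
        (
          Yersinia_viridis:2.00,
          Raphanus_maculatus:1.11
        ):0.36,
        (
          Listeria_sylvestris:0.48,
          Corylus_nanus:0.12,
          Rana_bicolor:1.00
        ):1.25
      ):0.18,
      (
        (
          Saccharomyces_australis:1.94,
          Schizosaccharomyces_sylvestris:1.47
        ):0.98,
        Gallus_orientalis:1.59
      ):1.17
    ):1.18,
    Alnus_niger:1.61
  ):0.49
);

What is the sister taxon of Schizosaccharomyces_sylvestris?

Schizosaccharomyces_sylvestris attaches to the tree at the node subtending (Saccharomyces_australis,Schizosaccharomyces_sylvestris).
The other lineage descending from that same node — the sister group — is the single tip Saccharomyces_australis.

Saccharomyces_australis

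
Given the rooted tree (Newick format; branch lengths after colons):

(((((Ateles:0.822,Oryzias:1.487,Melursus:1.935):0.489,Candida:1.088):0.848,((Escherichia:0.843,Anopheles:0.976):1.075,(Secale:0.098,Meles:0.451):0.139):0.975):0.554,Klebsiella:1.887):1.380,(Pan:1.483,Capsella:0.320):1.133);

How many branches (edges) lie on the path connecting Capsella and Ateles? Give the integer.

The MRCA of Capsella and Ateles is the root of the tree.
From Capsella up to that node: 2 branches. From Ateles up to the same node: 5 branches. Total: 2 + 5 = 7.

7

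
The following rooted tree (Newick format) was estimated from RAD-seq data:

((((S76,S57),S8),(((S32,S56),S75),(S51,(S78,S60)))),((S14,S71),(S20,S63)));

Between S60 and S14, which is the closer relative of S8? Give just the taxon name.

The MRCA of S8 and S60 subtends (((S76,S57),S8),(((S32,S56),S75),(S51,(S78,S60)))) (9 taxa).
The MRCA of S8 and S14 is the root, subtending the entire tree (13 taxa).
The first is nested inside the second, so S8 shares a more recent common ancestor with S60.

S60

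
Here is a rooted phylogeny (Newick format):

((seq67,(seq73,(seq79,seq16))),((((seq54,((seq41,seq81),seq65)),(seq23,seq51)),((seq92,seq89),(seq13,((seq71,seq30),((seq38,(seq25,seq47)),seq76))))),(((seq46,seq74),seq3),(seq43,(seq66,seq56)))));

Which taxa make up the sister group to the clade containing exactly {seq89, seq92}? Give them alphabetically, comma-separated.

seq13, seq25, seq30, seq38, seq47, seq71, seq76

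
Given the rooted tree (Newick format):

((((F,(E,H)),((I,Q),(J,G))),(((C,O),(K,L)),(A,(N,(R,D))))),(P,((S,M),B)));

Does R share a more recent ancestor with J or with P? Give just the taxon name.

The MRCA of R and J subtends (((F,(E,H)),((I,Q),(J,G))),(((C,O),(K,L)),(A,(N,(R,D))))) (15 taxa).
The MRCA of R and P is the root, subtending the entire tree (19 taxa).
The first is nested inside the second, so R shares a more recent common ancestor with J.

J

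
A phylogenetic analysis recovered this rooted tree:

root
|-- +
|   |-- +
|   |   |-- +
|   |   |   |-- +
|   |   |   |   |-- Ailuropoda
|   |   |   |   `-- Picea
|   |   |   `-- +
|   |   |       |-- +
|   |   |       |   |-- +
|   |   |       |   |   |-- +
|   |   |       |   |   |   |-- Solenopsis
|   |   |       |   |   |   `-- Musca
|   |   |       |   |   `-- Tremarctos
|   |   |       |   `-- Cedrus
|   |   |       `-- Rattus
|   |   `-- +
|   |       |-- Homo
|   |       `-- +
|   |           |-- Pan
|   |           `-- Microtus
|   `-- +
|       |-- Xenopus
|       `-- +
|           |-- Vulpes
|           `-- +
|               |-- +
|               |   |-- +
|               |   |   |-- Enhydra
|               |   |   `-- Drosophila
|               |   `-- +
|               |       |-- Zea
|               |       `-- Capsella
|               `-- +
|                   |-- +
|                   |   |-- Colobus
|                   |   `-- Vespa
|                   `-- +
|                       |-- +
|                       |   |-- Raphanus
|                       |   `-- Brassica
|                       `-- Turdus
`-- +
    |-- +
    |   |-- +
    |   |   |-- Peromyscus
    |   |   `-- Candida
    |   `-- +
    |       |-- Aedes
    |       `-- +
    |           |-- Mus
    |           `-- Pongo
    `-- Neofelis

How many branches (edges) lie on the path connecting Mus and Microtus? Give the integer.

10

The MRCA of Mus and Microtus is the root of the tree.
From Mus up to that node: 5 branches. From Microtus up to the same node: 5 branches. Total: 5 + 5 = 10.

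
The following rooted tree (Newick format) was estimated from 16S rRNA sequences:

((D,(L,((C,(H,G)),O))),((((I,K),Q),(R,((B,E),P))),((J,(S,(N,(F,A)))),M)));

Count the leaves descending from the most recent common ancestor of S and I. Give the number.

13

The MRCA of S and I is the node subtending ((((I,K),Q),(R,((B,E),P))),((J,(S,(N,(F,A)))),M)).
That clade contains 13 terminal taxa: A, B, E, F, I, J, K, M, N, P, Q, R, S.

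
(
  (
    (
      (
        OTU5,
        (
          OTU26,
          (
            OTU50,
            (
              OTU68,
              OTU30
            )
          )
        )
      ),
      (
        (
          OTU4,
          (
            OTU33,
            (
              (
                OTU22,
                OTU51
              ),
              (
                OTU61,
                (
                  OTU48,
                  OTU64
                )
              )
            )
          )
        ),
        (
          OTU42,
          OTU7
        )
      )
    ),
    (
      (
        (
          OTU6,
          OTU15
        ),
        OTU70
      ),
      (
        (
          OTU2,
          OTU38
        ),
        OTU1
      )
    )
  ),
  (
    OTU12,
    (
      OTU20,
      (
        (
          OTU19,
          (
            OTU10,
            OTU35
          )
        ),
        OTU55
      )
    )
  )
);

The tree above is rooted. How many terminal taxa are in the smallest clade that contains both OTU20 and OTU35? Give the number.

The MRCA of OTU20 and OTU35 is the node subtending (OTU20,((OTU19,(OTU10,OTU35)),OTU55)).
That clade contains 5 terminal taxa: OTU10, OTU19, OTU20, OTU35, OTU55.

5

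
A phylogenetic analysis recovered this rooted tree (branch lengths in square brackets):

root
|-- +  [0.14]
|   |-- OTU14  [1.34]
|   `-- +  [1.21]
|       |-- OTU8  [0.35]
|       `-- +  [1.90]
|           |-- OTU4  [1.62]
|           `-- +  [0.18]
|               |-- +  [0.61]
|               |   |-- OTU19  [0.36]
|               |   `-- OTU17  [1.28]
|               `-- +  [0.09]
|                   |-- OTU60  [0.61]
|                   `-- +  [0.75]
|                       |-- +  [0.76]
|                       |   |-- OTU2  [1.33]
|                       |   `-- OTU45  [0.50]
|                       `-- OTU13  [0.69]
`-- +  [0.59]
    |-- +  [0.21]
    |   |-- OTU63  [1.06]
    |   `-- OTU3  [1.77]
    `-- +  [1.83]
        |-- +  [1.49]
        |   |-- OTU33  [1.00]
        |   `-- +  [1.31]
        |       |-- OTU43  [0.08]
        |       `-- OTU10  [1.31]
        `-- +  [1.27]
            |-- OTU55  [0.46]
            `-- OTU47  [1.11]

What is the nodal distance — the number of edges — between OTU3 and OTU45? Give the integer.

11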